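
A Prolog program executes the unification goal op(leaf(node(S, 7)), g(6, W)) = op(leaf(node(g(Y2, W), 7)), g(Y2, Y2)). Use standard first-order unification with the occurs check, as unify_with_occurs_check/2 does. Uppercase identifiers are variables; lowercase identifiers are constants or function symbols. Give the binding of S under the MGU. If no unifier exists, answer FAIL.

g(6, 6)

Decompose op/2: leaf(node(S, 7)) = leaf(node(g(Y2, W), 7)),  g(6, W) = g(Y2, Y2).
Decompose leaf/1: node(S, 7) = node(g(Y2, W), 7).
Decompose node/2: S = g(Y2, W),  7 = 7.
Bind S := g(Y2, W); no other remaining equation mentions S.
Delete trivial equation 7 = 7.
Decompose g/2: 6 = Y2,  W = Y2.
Bind Y2 := 6; substituting into the remaining equation gives: W = 6. Substituting into the earlier binding gives S := g(6, W).
Bind W := 6. Substituting into the earlier binding gives S := g(6, 6).
MGU = { S -> g(6, 6), Y2 -> 6, W -> 6 }, so S -> g(6, 6).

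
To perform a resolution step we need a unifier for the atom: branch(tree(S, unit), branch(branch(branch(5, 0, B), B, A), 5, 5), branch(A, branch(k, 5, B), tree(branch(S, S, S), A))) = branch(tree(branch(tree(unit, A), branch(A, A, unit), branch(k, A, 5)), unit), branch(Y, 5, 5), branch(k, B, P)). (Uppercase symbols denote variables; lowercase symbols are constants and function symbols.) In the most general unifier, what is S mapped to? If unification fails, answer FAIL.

FAIL

Decompose branch/3: tree(S, unit) = tree(branch(tree(unit, A), branch(A, A, unit), branch(k, A, 5)), unit),  branch(branch(branch(5, 0, B), B, A), 5, 5) = branch(Y, 5, 5),  branch(A, branch(k, 5, B), tree(branch(S, S, S), A)) = branch(k, B, P).
Decompose tree/2: S = branch(tree(unit, A), branch(A, A, unit), branch(k, A, 5)),  unit = unit.
Bind S := branch(tree(unit, A), branch(A, A, unit), branch(k, A, 5)); substituting into the one remaining equation that mentions S gives: branch(A, branch(k, 5, B), tree(branch(branch(tree(unit, A), branch(A, A, unit), branch(k, A, 5)), branch(tree(unit, A), branch(A, A, unit), branch(k, A, 5)), branch(tree(unit, A), branch(A, A, unit), branch(k, A, 5))), A)) = branch(k, B, P).
Delete trivial equation unit = unit.
Decompose branch/3: branch(branch(5, 0, B), B, A) = Y,  5 = 5,  5 = 5.
Bind Y := branch(branch(5, 0, B), B, A); no other remaining equation mentions Y.
Delete trivial equation 5 = 5.
Delete trivial equation 5 = 5.
Decompose branch/3: A = k,  branch(k, 5, B) = B,  tree(branch(branch(tree(unit, A), branch(A, A, unit), branch(k, A, 5)), branch(tree(unit, A), branch(A, A, unit), branch(k, A, 5)), branch(tree(unit, A), branch(A, A, unit), branch(k, A, 5))), A) = P.
Bind A := k; substituting into the one remaining equation that mentions A gives: tree(branch(branch(tree(unit, k), branch(k, k, unit), branch(k, k, 5)), branch(tree(unit, k), branch(k, k, unit), branch(k, k, 5)), branch(tree(unit, k), branch(k, k, unit), branch(k, k, 5))), k) = P. Substituting into the earlier bindings gives S := branch(tree(unit, k), branch(k, k, unit), branch(k, k, 5)), Y := branch(branch(5, 0, B), B, k).
Occurs check fails: B occurs in branch(k, 5, B); the equation B = branch(k, 5, B) has no finite solution.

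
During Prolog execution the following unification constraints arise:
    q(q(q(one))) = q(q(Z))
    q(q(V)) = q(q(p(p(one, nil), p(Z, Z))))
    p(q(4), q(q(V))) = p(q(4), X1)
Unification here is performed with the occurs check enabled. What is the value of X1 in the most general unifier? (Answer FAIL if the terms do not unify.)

q(q(p(p(one, nil), p(q(one), q(one)))))

Decompose q/1: q(q(one)) = q(Z).
Decompose q/1: q(one) = Z.
Bind Z := q(one); substituting into the one remaining equation that mentions Z gives: q(q(V)) = q(q(p(p(one, nil), p(q(one), q(one))))).
Decompose q/1: q(V) = q(p(p(one, nil), p(q(one), q(one)))).
Decompose q/1: V = p(p(one, nil), p(q(one), q(one))).
Bind V := p(p(one, nil), p(q(one), q(one))); substituting into the remaining equation gives: p(q(4), q(q(p(p(one, nil), p(q(one), q(one)))))) = p(q(4), X1).
Decompose p/2: q(4) = q(4),  q(q(p(p(one, nil), p(q(one), q(one))))) = X1.
Delete trivial equation q(4) = q(4).
Bind X1 := q(q(p(p(one, nil), p(q(one), q(one))))).
MGU = { Z -> q(one), V -> p(p(one, nil), p(q(one), q(one))), X1 -> q(q(p(p(one, nil), p(q(one), q(one))))) }, so X1 -> q(q(p(p(one, nil), p(q(one), q(one))))).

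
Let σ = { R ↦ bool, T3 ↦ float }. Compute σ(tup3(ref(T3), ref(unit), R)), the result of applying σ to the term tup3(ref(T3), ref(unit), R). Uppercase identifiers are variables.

Replace each occurrence of R with bool.
Replace each occurrence of T3 with float.
Result: tup3(ref(float), ref(unit), bool).

tup3(ref(float), ref(unit), bool)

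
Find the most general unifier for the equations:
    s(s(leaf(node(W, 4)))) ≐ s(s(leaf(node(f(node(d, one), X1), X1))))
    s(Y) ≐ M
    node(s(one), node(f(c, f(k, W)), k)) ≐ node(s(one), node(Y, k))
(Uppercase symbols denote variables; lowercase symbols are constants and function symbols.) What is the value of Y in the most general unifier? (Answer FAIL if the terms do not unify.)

f(c, f(k, f(node(d, one), 4)))

Decompose s/1: s(leaf(node(W, 4))) ≐ s(leaf(node(f(node(d, one), X1), X1))).
Decompose s/1: leaf(node(W, 4)) ≐ leaf(node(f(node(d, one), X1), X1)).
Decompose leaf/1: node(W, 4) ≐ node(f(node(d, one), X1), X1).
Decompose node/2: W ≐ f(node(d, one), X1),  4 ≐ X1.
Bind W := f(node(d, one), X1); substituting into the one remaining equation that mentions W gives: node(s(one), node(f(c, f(k, f(node(d, one), X1))), k)) ≐ node(s(one), node(Y, k)).
Bind X1 := 4; substituting into the one remaining equation that mentions X1 gives: node(s(one), node(f(c, f(k, f(node(d, one), 4))), k)) ≐ node(s(one), node(Y, k)). Substituting into the earlier binding gives W := f(node(d, one), 4).
Bind M := s(Y); no other remaining equation mentions M.
Decompose node/2: s(one) ≐ s(one),  node(f(c, f(k, f(node(d, one), 4))), k) ≐ node(Y, k).
Delete trivial equation s(one) ≐ s(one).
Decompose node/2: f(c, f(k, f(node(d, one), 4))) ≐ Y,  k ≐ k.
Bind Y := f(c, f(k, f(node(d, one), 4))); no other remaining equation mentions Y. Substituting into the earlier binding gives M := s(f(c, f(k, f(node(d, one), 4)))).
Delete trivial equation k ≐ k.
MGU = { W -> f(node(d, one), 4), X1 -> 4, M -> s(f(c, f(k, f(node(d, one), 4)))), Y -> f(c, f(k, f(node(d, one), 4))) }, so Y -> f(c, f(k, f(node(d, one), 4))).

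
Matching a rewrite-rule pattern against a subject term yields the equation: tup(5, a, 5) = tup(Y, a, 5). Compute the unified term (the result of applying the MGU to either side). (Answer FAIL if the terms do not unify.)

Decompose tup/3: 5 = Y,  a = a,  5 = 5.
Bind Y := 5; no other remaining equation mentions Y.
Delete trivial equation a = a.
Delete trivial equation 5 = 5.
Applying the MGU to either side gives tup(5, a, 5).

tup(5, a, 5)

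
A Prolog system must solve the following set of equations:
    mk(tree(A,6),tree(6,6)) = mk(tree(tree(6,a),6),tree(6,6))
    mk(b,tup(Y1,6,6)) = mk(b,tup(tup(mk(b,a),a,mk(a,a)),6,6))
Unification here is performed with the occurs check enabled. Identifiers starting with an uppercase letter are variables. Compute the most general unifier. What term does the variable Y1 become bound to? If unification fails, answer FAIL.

Decompose mk/2: tree(A,6) = tree(tree(6,a),6),  tree(6,6) = tree(6,6).
Decompose tree/2: A = tree(6,a),  6 = 6.
Bind A := tree(6,a); no other remaining equation mentions A.
Delete trivial equation 6 = 6.
Delete trivial equation tree(6,6) = tree(6,6).
Decompose mk/2: b = b,  tup(Y1,6,6) = tup(tup(mk(b,a),a,mk(a,a)),6,6).
Delete trivial equation b = b.
Decompose tup/3: Y1 = tup(mk(b,a),a,mk(a,a)),  6 = 6,  6 = 6.
Bind Y1 := tup(mk(b,a),a,mk(a,a)); no other remaining equation mentions Y1.
Delete trivial equation 6 = 6.
Delete trivial equation 6 = 6.
MGU = { A ↦ tree(6,a), Y1 ↦ tup(mk(b,a),a,mk(a,a)) }, so Y1 ↦ tup(mk(b,a),a,mk(a,a)).

tup(mk(b,a),a,mk(a,a))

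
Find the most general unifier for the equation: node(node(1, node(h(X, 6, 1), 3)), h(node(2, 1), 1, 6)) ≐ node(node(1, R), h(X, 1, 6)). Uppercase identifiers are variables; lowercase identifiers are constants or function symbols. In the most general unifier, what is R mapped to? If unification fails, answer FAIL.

node(h(node(2, 1), 6, 1), 3)

Decompose node/2: node(1, node(h(X, 6, 1), 3)) ≐ node(1, R),  h(node(2, 1), 1, 6) ≐ h(X, 1, 6).
Decompose node/2: 1 ≐ 1,  node(h(X, 6, 1), 3) ≐ R.
Delete trivial equation 1 ≐ 1.
Bind R := node(h(X, 6, 1), 3); no other remaining equation mentions R.
Decompose h/3: node(2, 1) ≐ X,  1 ≐ 1,  6 ≐ 6.
Bind X := node(2, 1); no other remaining equation mentions X. Substituting into the earlier binding gives R := node(h(node(2, 1), 6, 1), 3).
Delete trivial equation 1 ≐ 1.
Delete trivial equation 6 ≐ 6.
MGU = { R := node(h(node(2, 1), 6, 1), 3), X := node(2, 1) }, so R := node(h(node(2, 1), 6, 1), 3).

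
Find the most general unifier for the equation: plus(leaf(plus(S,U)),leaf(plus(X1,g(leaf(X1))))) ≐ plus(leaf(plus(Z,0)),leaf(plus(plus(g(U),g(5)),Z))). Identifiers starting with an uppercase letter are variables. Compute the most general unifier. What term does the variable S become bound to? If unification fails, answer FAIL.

Decompose plus/2: leaf(plus(S,U)) ≐ leaf(plus(Z,0)),  leaf(plus(X1,g(leaf(X1)))) ≐ leaf(plus(plus(g(U),g(5)),Z)).
Decompose leaf/1: plus(S,U) ≐ plus(Z,0).
Decompose plus/2: S ≐ Z,  U ≐ 0.
Bind S := Z; no other remaining equation mentions S.
Bind U := 0; substituting into the remaining equation gives: leaf(plus(X1,g(leaf(X1)))) ≐ leaf(plus(plus(g(0),g(5)),Z)).
Decompose leaf/1: plus(X1,g(leaf(X1))) ≐ plus(plus(g(0),g(5)),Z).
Decompose plus/2: X1 ≐ plus(g(0),g(5)),  g(leaf(X1)) ≐ Z.
Bind X1 := plus(g(0),g(5)); substituting into the remaining equation gives: g(leaf(plus(g(0),g(5)))) ≐ Z.
Bind Z := g(leaf(plus(g(0),g(5)))). Substituting into the earlier binding gives S := g(leaf(plus(g(0),g(5)))).
MGU = { S -> g(leaf(plus(g(0),g(5)))), U -> 0, X1 -> plus(g(0),g(5)), Z -> g(leaf(plus(g(0),g(5)))) }, so S -> g(leaf(plus(g(0),g(5)))).

g(leaf(plus(g(0),g(5))))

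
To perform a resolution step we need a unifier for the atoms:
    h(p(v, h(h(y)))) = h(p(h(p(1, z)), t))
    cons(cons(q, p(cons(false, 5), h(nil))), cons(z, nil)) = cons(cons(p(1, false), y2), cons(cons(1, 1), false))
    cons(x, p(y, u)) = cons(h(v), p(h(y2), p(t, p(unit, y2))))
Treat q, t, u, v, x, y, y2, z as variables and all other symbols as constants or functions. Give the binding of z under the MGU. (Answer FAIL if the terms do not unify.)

FAIL

Decompose h/1: p(v, h(h(y))) = p(h(p(1, z)), t).
Decompose p/2: v = h(p(1, z)),  h(h(y)) = t.
Bind v := h(p(1, z)); substituting into the one remaining equation that mentions v gives: cons(x, p(y, u)) = cons(h(h(p(1, z))), p(h(y2), p(t, p(unit, y2)))).
Bind t := h(h(y)); substituting into the one remaining equation that mentions t gives: cons(x, p(y, u)) = cons(h(h(p(1, z))), p(h(y2), p(h(h(y)), p(unit, y2)))).
Decompose cons/2: cons(q, p(cons(false, 5), h(nil))) = cons(p(1, false), y2),  cons(z, nil) = cons(cons(1, 1), false).
Decompose cons/2: q = p(1, false),  p(cons(false, 5), h(nil)) = y2.
Bind q := p(1, false); no other remaining equation mentions q.
Bind y2 := p(cons(false, 5), h(nil)); substituting into the one remaining equation that mentions y2 gives: cons(x, p(y, u)) = cons(h(h(p(1, z))), p(h(p(cons(false, 5), h(nil))), p(h(h(y)), p(unit, p(cons(false, 5), h(nil)))))).
Decompose cons/2: z = cons(1, 1),  nil = false.
Bind z := cons(1, 1); substituting into the one remaining equation that mentions z gives: cons(x, p(y, u)) = cons(h(h(p(1, cons(1, 1)))), p(h(p(cons(false, 5), h(nil))), p(h(h(y)), p(unit, p(cons(false, 5), h(nil)))))). Substituting into the earlier binding gives v := h(p(1, cons(1, 1))).
Clash: constants nil and false differ; no unifier exists.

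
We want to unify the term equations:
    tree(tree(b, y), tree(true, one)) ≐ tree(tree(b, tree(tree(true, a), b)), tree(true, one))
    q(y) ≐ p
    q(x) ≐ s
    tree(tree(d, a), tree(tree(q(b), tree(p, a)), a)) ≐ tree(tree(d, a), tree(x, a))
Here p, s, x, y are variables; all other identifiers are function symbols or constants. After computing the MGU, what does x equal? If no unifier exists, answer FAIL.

Decompose tree/2: tree(b, y) ≐ tree(b, tree(tree(true, a), b)),  tree(true, one) ≐ tree(true, one).
Decompose tree/2: b ≐ b,  y ≐ tree(tree(true, a), b).
Delete trivial equation b ≐ b.
Bind y := tree(tree(true, a), b); substituting into the one remaining equation that mentions y gives: q(tree(tree(true, a), b)) ≐ p.
Delete trivial equation tree(true, one) ≐ tree(true, one).
Bind p := q(tree(tree(true, a), b)); substituting into the one remaining equation that mentions p gives: tree(tree(d, a), tree(tree(q(b), tree(q(tree(tree(true, a), b)), a)), a)) ≐ tree(tree(d, a), tree(x, a)).
Bind s := q(x); no other remaining equation mentions s.
Decompose tree/2: tree(d, a) ≐ tree(d, a),  tree(tree(q(b), tree(q(tree(tree(true, a), b)), a)), a) ≐ tree(x, a).
Delete trivial equation tree(d, a) ≐ tree(d, a).
Decompose tree/2: tree(q(b), tree(q(tree(tree(true, a), b)), a)) ≐ x,  a ≐ a.
Bind x := tree(q(b), tree(q(tree(tree(true, a), b)), a)); no other remaining equation mentions x. Substituting into the earlier binding gives s := q(tree(q(b), tree(q(tree(tree(true, a), b)), a))).
Delete trivial equation a ≐ a.
MGU = { y := tree(tree(true, a), b), p := q(tree(tree(true, a), b)), s := q(tree(q(b), tree(q(tree(tree(true, a), b)), a))), x := tree(q(b), tree(q(tree(tree(true, a), b)), a)) }, so x := tree(q(b), tree(q(tree(tree(true, a), b)), a)).

tree(q(b), tree(q(tree(tree(true, a), b)), a))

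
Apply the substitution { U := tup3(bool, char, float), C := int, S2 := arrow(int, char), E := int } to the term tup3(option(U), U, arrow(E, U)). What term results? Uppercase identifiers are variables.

Replace each occurrence of U with tup3(bool, char, float).
Replace each occurrence of E with int.
Result: tup3(option(tup3(bool, char, float)), tup3(bool, char, float), arrow(int, tup3(bool, char, float))).

tup3(option(tup3(bool, char, float)), tup3(bool, char, float), arrow(int, tup3(bool, char, float)))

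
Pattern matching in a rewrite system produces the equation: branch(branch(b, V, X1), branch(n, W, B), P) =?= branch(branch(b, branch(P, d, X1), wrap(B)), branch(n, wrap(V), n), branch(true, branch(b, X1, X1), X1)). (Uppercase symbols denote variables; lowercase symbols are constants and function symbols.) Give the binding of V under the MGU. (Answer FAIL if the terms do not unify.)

Decompose branch/3: branch(b, V, X1) =?= branch(b, branch(P, d, X1), wrap(B)),  branch(n, W, B) =?= branch(n, wrap(V), n),  P =?= branch(true, branch(b, X1, X1), X1).
Decompose branch/3: b =?= b,  V =?= branch(P, d, X1),  X1 =?= wrap(B).
Delete trivial equation b =?= b.
Bind V := branch(P, d, X1); substituting into the one remaining equation that mentions V gives: branch(n, W, B) =?= branch(n, wrap(branch(P, d, X1)), n).
Bind X1 := wrap(B); substituting into the remaining equations gives: branch(n, W, B) =?= branch(n, wrap(branch(P, d, wrap(B))), n),  P =?= branch(true, branch(b, wrap(B), wrap(B)), wrap(B)). Substituting into the earlier binding gives V := branch(P, d, wrap(B)).
Decompose branch/3: n =?= n,  W =?= wrap(branch(P, d, wrap(B))),  B =?= n.
Delete trivial equation n =?= n.
Bind W := wrap(branch(P, d, wrap(B))); no other remaining equation mentions W.
Bind B := n; substituting into the remaining equation gives: P =?= branch(true, branch(b, wrap(n), wrap(n)), wrap(n)). Substituting into the earlier bindings gives V := branch(P, d, wrap(n)), X1 := wrap(n), W := wrap(branch(P, d, wrap(n))).
Bind P := branch(true, branch(b, wrap(n), wrap(n)), wrap(n)). Substituting into the earlier bindings gives V := branch(branch(true, branch(b, wrap(n), wrap(n)), wrap(n)), d, wrap(n)), W := wrap(branch(branch(true, branch(b, wrap(n), wrap(n)), wrap(n)), d, wrap(n))).
MGU = { V -> branch(branch(true, branch(b, wrap(n), wrap(n)), wrap(n)), d, wrap(n)), X1 -> wrap(n), W -> wrap(branch(branch(true, branch(b, wrap(n), wrap(n)), wrap(n)), d, wrap(n))), B -> n, P -> branch(true, branch(b, wrap(n), wrap(n)), wrap(n)) }, so V -> branch(branch(true, branch(b, wrap(n), wrap(n)), wrap(n)), d, wrap(n)).

branch(branch(true, branch(b, wrap(n), wrap(n)), wrap(n)), d, wrap(n))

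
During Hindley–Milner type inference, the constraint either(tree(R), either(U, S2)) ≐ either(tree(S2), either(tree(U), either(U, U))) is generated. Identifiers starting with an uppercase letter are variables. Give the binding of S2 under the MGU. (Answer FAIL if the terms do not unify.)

Decompose either/2: tree(R) ≐ tree(S2),  either(U, S2) ≐ either(tree(U), either(U, U)).
Decompose tree/1: R ≐ S2.
Bind R := S2; no other remaining equation mentions R.
Decompose either/2: U ≐ tree(U),  S2 ≐ either(U, U).
Occurs check fails: U occurs in tree(U); the equation U ≐ tree(U) has no finite solution.

FAIL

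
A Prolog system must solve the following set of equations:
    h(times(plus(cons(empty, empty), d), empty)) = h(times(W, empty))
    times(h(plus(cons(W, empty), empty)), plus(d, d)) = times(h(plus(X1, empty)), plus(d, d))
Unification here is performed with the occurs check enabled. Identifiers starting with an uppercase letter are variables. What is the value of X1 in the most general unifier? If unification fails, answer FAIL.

Decompose h/1: times(plus(cons(empty, empty), d), empty) = times(W, empty).
Decompose times/2: plus(cons(empty, empty), d) = W,  empty = empty.
Bind W := plus(cons(empty, empty), d); substituting into the one remaining equation that mentions W gives: times(h(plus(cons(plus(cons(empty, empty), d), empty), empty)), plus(d, d)) = times(h(plus(X1, empty)), plus(d, d)).
Delete trivial equation empty = empty.
Decompose times/2: h(plus(cons(plus(cons(empty, empty), d), empty), empty)) = h(plus(X1, empty)),  plus(d, d) = plus(d, d).
Decompose h/1: plus(cons(plus(cons(empty, empty), d), empty), empty) = plus(X1, empty).
Decompose plus/2: cons(plus(cons(empty, empty), d), empty) = X1,  empty = empty.
Bind X1 := cons(plus(cons(empty, empty), d), empty); no other remaining equation mentions X1.
Delete trivial equation empty = empty.
Delete trivial equation plus(d, d) = plus(d, d).
MGU = { W ↦ plus(cons(empty, empty), d), X1 ↦ cons(plus(cons(empty, empty), d), empty) }, so X1 ↦ cons(plus(cons(empty, empty), d), empty).

cons(plus(cons(empty, empty), d), empty)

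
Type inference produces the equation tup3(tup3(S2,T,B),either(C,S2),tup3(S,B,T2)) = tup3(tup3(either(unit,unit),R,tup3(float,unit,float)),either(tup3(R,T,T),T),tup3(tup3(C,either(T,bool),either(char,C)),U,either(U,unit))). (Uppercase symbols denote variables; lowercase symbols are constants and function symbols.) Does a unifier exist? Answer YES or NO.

Decompose tup3/3: tup3(S2,T,B) = tup3(either(unit,unit),R,tup3(float,unit,float)),  either(C,S2) = either(tup3(R,T,T),T),  tup3(S,B,T2) = tup3(tup3(C,either(T,bool),either(char,C)),U,either(U,unit)).
Decompose tup3/3: S2 = either(unit,unit),  T = R,  B = tup3(float,unit,float).
Bind S2 := either(unit,unit); substituting into the one remaining equation that mentions S2 gives: either(C,either(unit,unit)) = either(tup3(R,T,T),T).
Bind T := R; substituting into the 2 remaining equations that mention T gives: either(C,either(unit,unit)) = either(tup3(R,R,R),R),  tup3(S,B,T2) = tup3(tup3(C,either(R,bool),either(char,C)),U,either(U,unit)).
Bind B := tup3(float,unit,float); substituting into the one remaining equation that mentions B gives: tup3(S,tup3(float,unit,float),T2) = tup3(tup3(C,either(R,bool),either(char,C)),U,either(U,unit)).
Decompose either/2: C = tup3(R,R,R),  either(unit,unit) = R.
Bind C := tup3(R,R,R); substituting into the one remaining equation that mentions C gives: tup3(S,tup3(float,unit,float),T2) = tup3(tup3(tup3(R,R,R),either(R,bool),either(char,tup3(R,R,R))),U,either(U,unit)).
Bind R := either(unit,unit); substituting into the remaining equation gives: tup3(S,tup3(float,unit,float),T2) = tup3(tup3(tup3(either(unit,unit),either(unit,unit),either(unit,unit)),either(either(unit,unit),bool),either(char,tup3(either(unit,unit),either(unit,unit),either(unit,unit)))),U,either(U,unit)). Substituting into the earlier bindings gives T := either(unit,unit), C := tup3(either(unit,unit),either(unit,unit),either(unit,unit)).
Decompose tup3/3: S = tup3(tup3(either(unit,unit),either(unit,unit),either(unit,unit)),either(either(unit,unit),bool),either(char,tup3(either(unit,unit),either(unit,unit),either(unit,unit)))),  tup3(float,unit,float) = U,  T2 = either(U,unit).
Bind S := tup3(tup3(either(unit,unit),either(unit,unit),either(unit,unit)),either(either(unit,unit),bool),either(char,tup3(either(unit,unit),either(unit,unit),either(unit,unit)))); no other remaining equation mentions S.
Bind U := tup3(float,unit,float); substituting into the remaining equation gives: T2 = either(tup3(float,unit,float),unit).
Bind T2 := either(tup3(float,unit,float),unit).
No equations remain and no clash or occurs-check failure arose, so a unifier exists.

YES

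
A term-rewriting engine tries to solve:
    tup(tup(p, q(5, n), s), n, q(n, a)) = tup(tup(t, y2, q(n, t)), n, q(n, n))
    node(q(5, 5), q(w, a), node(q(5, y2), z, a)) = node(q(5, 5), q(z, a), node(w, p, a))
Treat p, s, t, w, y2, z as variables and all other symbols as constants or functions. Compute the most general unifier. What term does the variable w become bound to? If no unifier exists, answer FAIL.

Decompose tup/3: tup(p, q(5, n), s) = tup(t, y2, q(n, t)),  n = n,  q(n, a) = q(n, n).
Decompose tup/3: p = t,  q(5, n) = y2,  s = q(n, t).
Bind p := t; substituting into the one remaining equation that mentions p gives: node(q(5, 5), q(w, a), node(q(5, y2), z, a)) = node(q(5, 5), q(z, a), node(w, t, a)).
Bind y2 := q(5, n); substituting into the one remaining equation that mentions y2 gives: node(q(5, 5), q(w, a), node(q(5, q(5, n)), z, a)) = node(q(5, 5), q(z, a), node(w, t, a)).
Bind s := q(n, t); no other remaining equation mentions s.
Delete trivial equation n = n.
Decompose q/2: n = n,  a = n.
Delete trivial equation n = n.
Clash: constants a and n differ; no unifier exists.

FAIL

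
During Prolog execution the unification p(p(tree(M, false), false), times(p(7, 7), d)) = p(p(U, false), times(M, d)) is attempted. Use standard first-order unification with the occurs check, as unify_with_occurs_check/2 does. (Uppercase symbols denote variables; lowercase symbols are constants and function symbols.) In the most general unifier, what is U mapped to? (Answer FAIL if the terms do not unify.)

tree(p(7, 7), false)

Decompose p/2: p(tree(M, false), false) = p(U, false),  times(p(7, 7), d) = times(M, d).
Decompose p/2: tree(M, false) = U,  false = false.
Bind U := tree(M, false); no other remaining equation mentions U.
Delete trivial equation false = false.
Decompose times/2: p(7, 7) = M,  d = d.
Bind M := p(7, 7); no other remaining equation mentions M. Substituting into the earlier binding gives U := tree(p(7, 7), false).
Delete trivial equation d = d.
MGU = { U = tree(p(7, 7), false), M = p(7, 7) }, so U = tree(p(7, 7), false).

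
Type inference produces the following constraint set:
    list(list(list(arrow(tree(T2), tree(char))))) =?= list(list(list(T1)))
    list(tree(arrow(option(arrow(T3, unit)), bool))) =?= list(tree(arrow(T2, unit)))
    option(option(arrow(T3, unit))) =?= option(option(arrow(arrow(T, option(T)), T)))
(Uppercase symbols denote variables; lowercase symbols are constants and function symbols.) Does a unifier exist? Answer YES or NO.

Decompose list/1: list(list(arrow(tree(T2), tree(char)))) =?= list(list(T1)).
Decompose list/1: list(arrow(tree(T2), tree(char))) =?= list(T1).
Decompose list/1: arrow(tree(T2), tree(char)) =?= T1.
Bind T1 := arrow(tree(T2), tree(char)); no other remaining equation mentions T1.
Decompose list/1: tree(arrow(option(arrow(T3, unit)), bool)) =?= tree(arrow(T2, unit)).
Decompose tree/1: arrow(option(arrow(T3, unit)), bool) =?= arrow(T2, unit).
Decompose arrow/2: option(arrow(T3, unit)) =?= T2,  bool =?= unit.
Bind T2 := option(arrow(T3, unit)); no other remaining equation mentions T2. Substituting into the earlier binding gives T1 := arrow(tree(option(arrow(T3, unit))), tree(char)).
Clash: constants bool and unit differ; no unifier exists.

NO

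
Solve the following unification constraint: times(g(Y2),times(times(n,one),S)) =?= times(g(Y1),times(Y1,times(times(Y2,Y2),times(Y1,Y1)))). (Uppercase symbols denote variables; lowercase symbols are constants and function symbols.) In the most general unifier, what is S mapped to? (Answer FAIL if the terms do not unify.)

times(times(times(n,one),times(n,one)),times(times(n,one),times(n,one)))

Decompose times/2: g(Y2) =?= g(Y1),  times(times(n,one),S) =?= times(Y1,times(times(Y2,Y2),times(Y1,Y1))).
Decompose g/1: Y2 =?= Y1.
Bind Y2 := Y1; substituting into the remaining equation gives: times(times(n,one),S) =?= times(Y1,times(times(Y1,Y1),times(Y1,Y1))).
Decompose times/2: times(n,one) =?= Y1,  S =?= times(times(Y1,Y1),times(Y1,Y1)).
Bind Y1 := times(n,one); substituting into the remaining equation gives: S =?= times(times(times(n,one),times(n,one)),times(times(n,one),times(n,one))). Substituting into the earlier binding gives Y2 := times(n,one).
Bind S := times(times(times(n,one),times(n,one)),times(times(n,one),times(n,one))).
MGU = { Y2 := times(n,one), Y1 := times(n,one), S := times(times(times(n,one),times(n,one)),times(times(n,one),times(n,one))) }, so S := times(times(times(n,one),times(n,one)),times(times(n,one),times(n,one))).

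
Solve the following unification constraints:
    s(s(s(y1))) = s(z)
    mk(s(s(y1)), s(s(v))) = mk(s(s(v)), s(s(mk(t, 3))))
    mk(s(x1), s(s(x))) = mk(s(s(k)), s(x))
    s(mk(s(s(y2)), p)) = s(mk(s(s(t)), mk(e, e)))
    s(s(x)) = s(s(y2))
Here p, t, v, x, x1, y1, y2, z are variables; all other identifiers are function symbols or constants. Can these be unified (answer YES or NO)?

NO

Decompose s/1: s(s(y1)) = z.
Bind z := s(s(y1)); no other remaining equation mentions z.
Decompose mk/2: s(s(y1)) = s(s(v)),  s(s(v)) = s(s(mk(t, 3))).
Decompose s/1: s(y1) = s(v).
Decompose s/1: y1 = v.
Bind y1 := v; no other remaining equation mentions y1. Substituting into the earlier binding gives z := s(s(v)).
Decompose s/1: s(v) = s(mk(t, 3)).
Decompose s/1: v = mk(t, 3).
Bind v := mk(t, 3); no other remaining equation mentions v. Substituting into the earlier bindings gives z := s(s(mk(t, 3))), y1 := mk(t, 3).
Decompose mk/2: s(x1) = s(s(k)),  s(s(x)) = s(x).
Decompose s/1: x1 = s(k).
Bind x1 := s(k); no other remaining equation mentions x1.
Decompose s/1: s(x) = x.
Occurs check fails: x occurs in s(x); the equation x = s(x) has no finite solution.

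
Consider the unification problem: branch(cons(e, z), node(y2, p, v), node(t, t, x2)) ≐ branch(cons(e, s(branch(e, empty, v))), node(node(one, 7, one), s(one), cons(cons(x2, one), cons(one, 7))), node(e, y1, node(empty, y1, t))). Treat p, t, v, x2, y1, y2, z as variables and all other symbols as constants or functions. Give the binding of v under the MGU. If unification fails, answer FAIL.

cons(cons(node(empty, e, e), one), cons(one, 7))

Decompose branch/3: cons(e, z) ≐ cons(e, s(branch(e, empty, v))),  node(y2, p, v) ≐ node(node(one, 7, one), s(one), cons(cons(x2, one), cons(one, 7))),  node(t, t, x2) ≐ node(e, y1, node(empty, y1, t)).
Decompose cons/2: e ≐ e,  z ≐ s(branch(e, empty, v)).
Delete trivial equation e ≐ e.
Bind z := s(branch(e, empty, v)); no other remaining equation mentions z.
Decompose node/3: y2 ≐ node(one, 7, one),  p ≐ s(one),  v ≐ cons(cons(x2, one), cons(one, 7)).
Bind y2 := node(one, 7, one); no other remaining equation mentions y2.
Bind p := s(one); no other remaining equation mentions p.
Bind v := cons(cons(x2, one), cons(one, 7)); no other remaining equation mentions v. Substituting into the earlier binding gives z := s(branch(e, empty, cons(cons(x2, one), cons(one, 7)))).
Decompose node/3: t ≐ e,  t ≐ y1,  x2 ≐ node(empty, y1, t).
Bind t := e; substituting into the remaining equations gives: e ≐ y1,  x2 ≐ node(empty, y1, e).
Bind y1 := e; substituting into the remaining equation gives: x2 ≐ node(empty, e, e).
Bind x2 := node(empty, e, e). Substituting into the earlier bindings gives z := s(branch(e, empty, cons(cons(node(empty, e, e), one), cons(one, 7)))), v := cons(cons(node(empty, e, e), one), cons(one, 7)).
MGU = { z := s(branch(e, empty, cons(cons(node(empty, e, e), one), cons(one, 7)))), y2 := node(one, 7, one), p := s(one), v := cons(cons(node(empty, e, e), one), cons(one, 7)), t := e, y1 := e, x2 := node(empty, e, e) }, so v := cons(cons(node(empty, e, e), one), cons(one, 7)).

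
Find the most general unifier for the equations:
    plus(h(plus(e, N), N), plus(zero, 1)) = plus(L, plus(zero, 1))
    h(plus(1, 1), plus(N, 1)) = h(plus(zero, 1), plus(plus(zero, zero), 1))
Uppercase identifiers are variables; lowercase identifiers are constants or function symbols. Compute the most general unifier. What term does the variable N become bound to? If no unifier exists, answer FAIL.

Decompose plus/2: h(plus(e, N), N) = L,  plus(zero, 1) = plus(zero, 1).
Bind L := h(plus(e, N), N); no other remaining equation mentions L.
Delete trivial equation plus(zero, 1) = plus(zero, 1).
Decompose h/2: plus(1, 1) = plus(zero, 1),  plus(N, 1) = plus(plus(zero, zero), 1).
Decompose plus/2: 1 = zero,  1 = 1.
Clash: constants 1 and zero differ; no unifier exists.

FAIL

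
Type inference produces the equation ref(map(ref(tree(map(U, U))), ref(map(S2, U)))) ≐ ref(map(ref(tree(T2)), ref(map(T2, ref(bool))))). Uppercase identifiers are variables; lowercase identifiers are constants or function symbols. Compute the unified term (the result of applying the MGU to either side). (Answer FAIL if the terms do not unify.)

ref(map(ref(tree(map(ref(bool), ref(bool)))), ref(map(map(ref(bool), ref(bool)), ref(bool)))))

Decompose ref/1: map(ref(tree(map(U, U))), ref(map(S2, U))) ≐ map(ref(tree(T2)), ref(map(T2, ref(bool)))).
Decompose map/2: ref(tree(map(U, U))) ≐ ref(tree(T2)),  ref(map(S2, U)) ≐ ref(map(T2, ref(bool))).
Decompose ref/1: tree(map(U, U)) ≐ tree(T2).
Decompose tree/1: map(U, U) ≐ T2.
Bind T2 := map(U, U); substituting into the remaining equation gives: ref(map(S2, U)) ≐ ref(map(map(U, U), ref(bool))).
Decompose ref/1: map(S2, U) ≐ map(map(U, U), ref(bool)).
Decompose map/2: S2 ≐ map(U, U),  U ≐ ref(bool).
Bind S2 := map(U, U); no other remaining equation mentions S2.
Bind U := ref(bool). Substituting into the earlier bindings gives T2 := map(ref(bool), ref(bool)), S2 := map(ref(bool), ref(bool)).
Applying the MGU to either side gives ref(map(ref(tree(map(ref(bool), ref(bool)))), ref(map(map(ref(bool), ref(bool)), ref(bool))))).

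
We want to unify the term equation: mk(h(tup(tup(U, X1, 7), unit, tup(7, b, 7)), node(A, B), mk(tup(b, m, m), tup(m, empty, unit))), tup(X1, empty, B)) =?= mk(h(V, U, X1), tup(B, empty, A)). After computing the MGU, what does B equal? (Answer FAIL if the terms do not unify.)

mk(tup(b, m, m), tup(m, empty, unit))

Decompose mk/2: h(tup(tup(U, X1, 7), unit, tup(7, b, 7)), node(A, B), mk(tup(b, m, m), tup(m, empty, unit))) =?= h(V, U, X1),  tup(X1, empty, B) =?= tup(B, empty, A).
Decompose h/3: tup(tup(U, X1, 7), unit, tup(7, b, 7)) =?= V,  node(A, B) =?= U,  mk(tup(b, m, m), tup(m, empty, unit)) =?= X1.
Bind V := tup(tup(U, X1, 7), unit, tup(7, b, 7)); no other remaining equation mentions V.
Bind U := node(A, B); no other remaining equation mentions U. Substituting into the earlier binding gives V := tup(tup(node(A, B), X1, 7), unit, tup(7, b, 7)).
Bind X1 := mk(tup(b, m, m), tup(m, empty, unit)); substituting into the remaining equation gives: tup(mk(tup(b, m, m), tup(m, empty, unit)), empty, B) =?= tup(B, empty, A). Substituting into the earlier binding gives V := tup(tup(node(A, B), mk(tup(b, m, m), tup(m, empty, unit)), 7), unit, tup(7, b, 7)).
Decompose tup/3: mk(tup(b, m, m), tup(m, empty, unit)) =?= B,  empty =?= empty,  B =?= A.
Bind B := mk(tup(b, m, m), tup(m, empty, unit)); substituting into the one remaining equation that mentions B gives: mk(tup(b, m, m), tup(m, empty, unit)) =?= A. Substituting into the earlier bindings gives V := tup(tup(node(A, mk(tup(b, m, m), tup(m, empty, unit))), mk(tup(b, m, m), tup(m, empty, unit)), 7), unit, tup(7, b, 7)), U := node(A, mk(tup(b, m, m), tup(m, empty, unit))).
Delete trivial equation empty =?= empty.
Bind A := mk(tup(b, m, m), tup(m, empty, unit)). Substituting into the earlier bindings gives V := tup(tup(node(mk(tup(b, m, m), tup(m, empty, unit)), mk(tup(b, m, m), tup(m, empty, unit))), mk(tup(b, m, m), tup(m, empty, unit)), 7), unit, tup(7, b, 7)), U := node(mk(tup(b, m, m), tup(m, empty, unit)), mk(tup(b, m, m), tup(m, empty, unit))).
MGU = { V -> tup(tup(node(mk(tup(b, m, m), tup(m, empty, unit)), mk(tup(b, m, m), tup(m, empty, unit))), mk(tup(b, m, m), tup(m, empty, unit)), 7), unit, tup(7, b, 7)), U -> node(mk(tup(b, m, m), tup(m, empty, unit)), mk(tup(b, m, m), tup(m, empty, unit))), X1 -> mk(tup(b, m, m), tup(m, empty, unit)), B -> mk(tup(b, m, m), tup(m, empty, unit)), A -> mk(tup(b, m, m), tup(m, empty, unit)) }, so B -> mk(tup(b, m, m), tup(m, empty, unit)).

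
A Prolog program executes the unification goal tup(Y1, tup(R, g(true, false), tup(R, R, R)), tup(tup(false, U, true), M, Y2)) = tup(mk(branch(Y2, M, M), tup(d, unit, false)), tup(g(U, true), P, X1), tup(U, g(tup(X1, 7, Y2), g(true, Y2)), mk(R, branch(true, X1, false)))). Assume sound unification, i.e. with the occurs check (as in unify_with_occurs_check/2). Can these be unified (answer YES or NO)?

NO

Decompose tup/3: Y1 = mk(branch(Y2, M, M), tup(d, unit, false)),  tup(R, g(true, false), tup(R, R, R)) = tup(g(U, true), P, X1),  tup(tup(false, U, true), M, Y2) = tup(U, g(tup(X1, 7, Y2), g(true, Y2)), mk(R, branch(true, X1, false))).
Bind Y1 := mk(branch(Y2, M, M), tup(d, unit, false)); no other remaining equation mentions Y1.
Decompose tup/3: R = g(U, true),  g(true, false) = P,  tup(R, R, R) = X1.
Bind R := g(U, true); substituting into the 2 remaining equations that mention R gives: tup(g(U, true), g(U, true), g(U, true)) = X1,  tup(tup(false, U, true), M, Y2) = tup(U, g(tup(X1, 7, Y2), g(true, Y2)), mk(g(U, true), branch(true, X1, false))).
Bind P := g(true, false); no other remaining equation mentions P.
Bind X1 := tup(g(U, true), g(U, true), g(U, true)); substituting into the remaining equation gives: tup(tup(false, U, true), M, Y2) = tup(U, g(tup(tup(g(U, true), g(U, true), g(U, true)), 7, Y2), g(true, Y2)), mk(g(U, true), branch(true, tup(g(U, true), g(U, true), g(U, true)), false))).
Decompose tup/3: tup(false, U, true) = U,  M = g(tup(tup(g(U, true), g(U, true), g(U, true)), 7, Y2), g(true, Y2)),  Y2 = mk(g(U, true), branch(true, tup(g(U, true), g(U, true), g(U, true)), false)).
Occurs check fails: U occurs in tup(false, U, true); the equation U = tup(false, U, true) has no finite solution.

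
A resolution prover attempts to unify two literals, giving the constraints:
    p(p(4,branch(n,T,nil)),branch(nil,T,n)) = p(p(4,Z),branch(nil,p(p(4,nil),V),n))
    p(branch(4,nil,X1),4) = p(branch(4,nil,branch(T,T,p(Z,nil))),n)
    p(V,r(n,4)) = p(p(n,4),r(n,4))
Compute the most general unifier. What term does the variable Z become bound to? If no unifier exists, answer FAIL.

FAIL

Decompose p/2: p(4,branch(n,T,nil)) = p(4,Z),  branch(nil,T,n) = branch(nil,p(p(4,nil),V),n).
Decompose p/2: 4 = 4,  branch(n,T,nil) = Z.
Delete trivial equation 4 = 4.
Bind Z := branch(n,T,nil); substituting into the one remaining equation that mentions Z gives: p(branch(4,nil,X1),4) = p(branch(4,nil,branch(T,T,p(branch(n,T,nil),nil))),n).
Decompose branch/3: nil = nil,  T = p(p(4,nil),V),  n = n.
Delete trivial equation nil = nil.
Bind T := p(p(4,nil),V); substituting into the one remaining equation that mentions T gives: p(branch(4,nil,X1),4) = p(branch(4,nil,branch(p(p(4,nil),V),p(p(4,nil),V),p(branch(n,p(p(4,nil),V),nil),nil))),n). Substituting into the earlier binding gives Z := branch(n,p(p(4,nil),V),nil).
Delete trivial equation n = n.
Decompose p/2: branch(4,nil,X1) = branch(4,nil,branch(p(p(4,nil),V),p(p(4,nil),V),p(branch(n,p(p(4,nil),V),nil),nil))),  4 = n.
Decompose branch/3: 4 = 4,  nil = nil,  X1 = branch(p(p(4,nil),V),p(p(4,nil),V),p(branch(n,p(p(4,nil),V),nil),nil)).
Delete trivial equation 4 = 4.
Delete trivial equation nil = nil.
Bind X1 := branch(p(p(4,nil),V),p(p(4,nil),V),p(branch(n,p(p(4,nil),V),nil),nil)); no other remaining equation mentions X1.
Clash: constants 4 and n differ; no unifier exists.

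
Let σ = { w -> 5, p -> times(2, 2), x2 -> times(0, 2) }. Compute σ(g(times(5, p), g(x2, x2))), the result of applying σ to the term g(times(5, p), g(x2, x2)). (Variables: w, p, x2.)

Replace each occurrence of p with times(2, 2).
Replace each occurrence of x2 with times(0, 2).
Result: g(times(5, times(2, 2)), g(times(0, 2), times(0, 2))).

g(times(5, times(2, 2)), g(times(0, 2), times(0, 2)))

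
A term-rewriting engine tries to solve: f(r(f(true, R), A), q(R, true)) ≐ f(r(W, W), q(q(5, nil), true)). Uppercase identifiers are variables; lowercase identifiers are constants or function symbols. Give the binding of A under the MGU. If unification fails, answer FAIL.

f(true, q(5, nil))

Decompose f/2: r(f(true, R), A) ≐ r(W, W),  q(R, true) ≐ q(q(5, nil), true).
Decompose r/2: f(true, R) ≐ W,  A ≐ W.
Bind W := f(true, R); substituting into the one remaining equation that mentions W gives: A ≐ f(true, R).
Bind A := f(true, R); no other remaining equation mentions A.
Decompose q/2: R ≐ q(5, nil),  true ≐ true.
Bind R := q(5, nil); no other remaining equation mentions R. Substituting into the earlier bindings gives W := f(true, q(5, nil)), A := f(true, q(5, nil)).
Delete trivial equation true ≐ true.
MGU = { W ↦ f(true, q(5, nil)), A ↦ f(true, q(5, nil)), R ↦ q(5, nil) }, so A ↦ f(true, q(5, nil)).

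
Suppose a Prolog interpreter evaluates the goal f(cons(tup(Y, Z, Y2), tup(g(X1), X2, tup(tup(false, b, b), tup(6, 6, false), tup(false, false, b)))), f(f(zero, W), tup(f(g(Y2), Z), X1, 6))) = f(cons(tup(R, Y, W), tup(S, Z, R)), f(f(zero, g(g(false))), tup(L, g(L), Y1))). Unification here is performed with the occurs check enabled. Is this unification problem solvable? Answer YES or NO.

Decompose f/2: cons(tup(Y, Z, Y2), tup(g(X1), X2, tup(tup(false, b, b), tup(6, 6, false), tup(false, false, b)))) = cons(tup(R, Y, W), tup(S, Z, R)),  f(f(zero, W), tup(f(g(Y2), Z), X1, 6)) = f(f(zero, g(g(false))), tup(L, g(L), Y1)).
Decompose cons/2: tup(Y, Z, Y2) = tup(R, Y, W),  tup(g(X1), X2, tup(tup(false, b, b), tup(6, 6, false), tup(false, false, b))) = tup(S, Z, R).
Decompose tup/3: Y = R,  Z = Y,  Y2 = W.
Bind Y := R; substituting into the one remaining equation that mentions Y gives: Z = R.
Bind Z := R; substituting into the 2 remaining equations that mention Z gives: tup(g(X1), X2, tup(tup(false, b, b), tup(6, 6, false), tup(false, false, b))) = tup(S, R, R),  f(f(zero, W), tup(f(g(Y2), R), X1, 6)) = f(f(zero, g(g(false))), tup(L, g(L), Y1)).
Bind Y2 := W; substituting into the one remaining equation that mentions Y2 gives: f(f(zero, W), tup(f(g(W), R), X1, 6)) = f(f(zero, g(g(false))), tup(L, g(L), Y1)).
Decompose tup/3: g(X1) = S,  X2 = R,  tup(tup(false, b, b), tup(6, 6, false), tup(false, false, b)) = R.
Bind S := g(X1); no other remaining equation mentions S.
Bind X2 := R; no other remaining equation mentions X2.
Bind R := tup(tup(false, b, b), tup(6, 6, false), tup(false, false, b)); substituting into the remaining equation gives: f(f(zero, W), tup(f(g(W), tup(tup(false, b, b), tup(6, 6, false), tup(false, false, b))), X1, 6)) = f(f(zero, g(g(false))), tup(L, g(L), Y1)). Substituting into the earlier bindings gives Y := tup(tup(false, b, b), tup(6, 6, false), tup(false, false, b)), Z := tup(tup(false, b, b), tup(6, 6, false), tup(false, false, b)), X2 := tup(tup(false, b, b), tup(6, 6, false), tup(false, false, b)).
Decompose f/2: f(zero, W) = f(zero, g(g(false))),  tup(f(g(W), tup(tup(false, b, b), tup(6, 6, false), tup(false, false, b))), X1, 6) = tup(L, g(L), Y1).
Decompose f/2: zero = zero,  W = g(g(false)).
Delete trivial equation zero = zero.
Bind W := g(g(false)); substituting into the remaining equation gives: tup(f(g(g(g(false))), tup(tup(false, b, b), tup(6, 6, false), tup(false, false, b))), X1, 6) = tup(L, g(L), Y1). Substituting into the earlier binding gives Y2 := g(g(false)).
Decompose tup/3: f(g(g(g(false))), tup(tup(false, b, b), tup(6, 6, false), tup(false, false, b))) = L,  X1 = g(L),  6 = Y1.
Bind L := f(g(g(g(false))), tup(tup(false, b, b), tup(6, 6, false), tup(false, false, b))); substituting into the one remaining equation that mentions L gives: X1 = g(f(g(g(g(false))), tup(tup(false, b, b), tup(6, 6, false), tup(false, false, b)))).
Bind X1 := g(f(g(g(g(false))), tup(tup(false, b, b), tup(6, 6, false), tup(false, false, b)))); no other remaining equation mentions X1. Substituting into the earlier binding gives S := g(g(f(g(g(g(false))), tup(tup(false, b, b), tup(6, 6, false), tup(false, false, b))))).
Bind Y1 := 6.
No equations remain and no clash or occurs-check failure arose, so a unifier exists.

YES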